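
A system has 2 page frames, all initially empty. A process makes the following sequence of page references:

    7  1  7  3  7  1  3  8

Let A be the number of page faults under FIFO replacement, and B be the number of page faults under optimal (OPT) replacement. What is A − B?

2

Under FIFO: F F . F F F F F → 7 faults.
Under OPT: F F . F . F . F → 5 faults.
A − B = 7 − 5 = 2.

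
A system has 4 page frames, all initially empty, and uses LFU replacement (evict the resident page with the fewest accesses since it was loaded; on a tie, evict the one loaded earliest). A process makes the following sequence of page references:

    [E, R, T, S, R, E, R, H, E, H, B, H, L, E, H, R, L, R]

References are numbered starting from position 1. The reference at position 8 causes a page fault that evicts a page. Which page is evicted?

T

pos 1: E: fault, frames [E]
pos 2: R: fault, frames [E, R]
pos 3: T: fault, frames [E, R, T]
pos 4: S: fault, frames [E, R, T, S]
pos 5: R: hit
pos 6: E: hit
pos 7: R: hit
pos 8: H: fault, evict T, frames [E, R, S, H]
At position 8, page T is evicted.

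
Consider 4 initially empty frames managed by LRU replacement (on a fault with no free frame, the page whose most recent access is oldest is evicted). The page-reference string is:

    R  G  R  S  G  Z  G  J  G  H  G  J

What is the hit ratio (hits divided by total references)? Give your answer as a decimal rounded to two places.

0.50

R → miss, frames [R]
G → miss, frames [R, G]
R → hit
S → miss, frames [G, R, S]
G → hit
Z → miss, frames [R, S, G, Z]
G → hit
J → miss, evict R, frames [S, Z, G, J]
G → hit
H → miss, evict S, frames [Z, J, G, H]
G → hit
J → hit
Hits: 6 of 12 references → 6/12 = 0.5000.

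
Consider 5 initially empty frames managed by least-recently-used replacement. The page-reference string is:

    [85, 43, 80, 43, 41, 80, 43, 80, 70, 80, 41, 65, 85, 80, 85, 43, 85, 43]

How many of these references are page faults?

8

85 → fault, frames (85)
43 → fault, frames (85 43)
80 → fault, frames (85 43 80)
43 → hit
41 → fault, frames (85 80 43 41)
80 → hit
43 → hit
80 → hit
70 → fault, frames (85 41 43 80 70)
80 → hit
41 → hit
65 → fault, evict 85, frames (43 70 80 41 65)
85 → fault, evict 43, frames (70 80 41 65 85)
80 → hit
85 → hit
43 → fault, evict 70, frames (41 65 80 85 43)
85 → hit
43 → hit
Page faults: 8.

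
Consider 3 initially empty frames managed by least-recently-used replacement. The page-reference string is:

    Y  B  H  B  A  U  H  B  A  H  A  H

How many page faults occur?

8

Y -> miss, frames (Y)
B -> miss, frames (Y B)
H -> miss, frames (Y B H)
B -> hit
A -> miss, evict Y, frames (H B A)
U -> miss, evict H, frames (B A U)
H -> miss, evict B, frames (A U H)
B -> miss, evict A, frames (U H B)
A -> miss, evict U, frames (H B A)
H -> hit
A -> hit
H -> hit
Page faults: 8.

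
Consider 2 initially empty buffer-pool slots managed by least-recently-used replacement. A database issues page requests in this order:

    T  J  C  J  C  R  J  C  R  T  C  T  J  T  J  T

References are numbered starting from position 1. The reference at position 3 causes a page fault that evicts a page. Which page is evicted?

pos 1: T -> fault, frames (T)
pos 2: J -> fault, frames (T J)
pos 3: C -> fault, evict T, frames (J C)
At position 3, page T is evicted.

T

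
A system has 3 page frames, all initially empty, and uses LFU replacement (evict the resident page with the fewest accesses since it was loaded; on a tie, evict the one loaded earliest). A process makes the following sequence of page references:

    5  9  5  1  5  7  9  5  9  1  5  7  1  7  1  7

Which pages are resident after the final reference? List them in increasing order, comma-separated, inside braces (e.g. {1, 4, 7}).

5: fault, frames (5)
9: fault, frames (5 9)
5: hit
1: fault, frames (5 9 1)
5: hit
7: fault, evict 9, frames (5 1 7)
9: fault, evict 1, frames (5 7 9)
5: hit
9: hit
1: fault, evict 7, frames (5 9 1)
5: hit
7: fault, evict 1, frames (5 9 7)
1: fault, evict 7, frames (5 9 1)
7: fault, evict 1, frames (5 9 7)
1: fault, evict 7, frames (5 9 1)
7: fault, evict 1, frames (5 9 7)

{5, 7, 9}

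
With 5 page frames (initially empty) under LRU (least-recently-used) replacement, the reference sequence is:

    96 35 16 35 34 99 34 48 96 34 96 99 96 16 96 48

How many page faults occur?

8

96 -> miss, frames (96)
35 -> miss, frames (96 35)
16 -> miss, frames (96 35 16)
35 -> hit
34 -> miss, frames (96 16 35 34)
99 -> miss, frames (96 16 35 34 99)
34 -> hit
48 -> miss, evict 96, frames (16 35 99 34 48)
96 -> miss, evict 16, frames (35 99 34 48 96)
34 -> hit
96 -> hit
99 -> hit
96 -> hit
16 -> miss, evict 35, frames (48 34 99 96 16)
96 -> hit
48 -> hit
Page faults: 8.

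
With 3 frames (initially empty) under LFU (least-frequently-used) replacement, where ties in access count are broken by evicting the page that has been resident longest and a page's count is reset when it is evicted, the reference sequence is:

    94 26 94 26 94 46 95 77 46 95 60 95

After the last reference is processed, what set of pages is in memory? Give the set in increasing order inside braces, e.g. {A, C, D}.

94: fault, frames [94]
26: fault, frames [94, 26]
94: hit
26: hit
94: hit
46: fault, frames [94, 26, 46]
95: fault, evict 46, frames [94, 26, 95]
77: fault, evict 95, frames [94, 26, 77]
46: fault, evict 77, frames [94, 26, 46]
95: fault, evict 46, frames [94, 26, 95]
60: fault, evict 95, frames [94, 26, 60]
95: fault, evict 60, frames [94, 26, 95]

{26, 94, 95}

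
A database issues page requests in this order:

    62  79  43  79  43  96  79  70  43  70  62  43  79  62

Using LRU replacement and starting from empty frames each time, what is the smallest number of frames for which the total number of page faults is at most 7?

4

f=1: 14 faults
f=2: 11 faults
f=3: 8 faults
f=4: 6 faults
f=5: 5 faults
Smallest f with faults ≤ 7 is 4.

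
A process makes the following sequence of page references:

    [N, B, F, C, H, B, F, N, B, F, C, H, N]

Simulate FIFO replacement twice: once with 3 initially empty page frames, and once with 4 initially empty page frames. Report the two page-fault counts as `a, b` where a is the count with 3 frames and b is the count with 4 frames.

3 frames: F F F F F F F F . . F F . → 10 faults.
4 frames: F F F F F . . F F F F F F → 11 faults.
11 > 10: adding a frame increased faults — Belady's anomaly.

10, 11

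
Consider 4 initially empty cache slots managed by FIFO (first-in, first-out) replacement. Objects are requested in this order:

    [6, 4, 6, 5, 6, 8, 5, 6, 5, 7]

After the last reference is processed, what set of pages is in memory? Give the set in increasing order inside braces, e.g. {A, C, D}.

6: miss, frames [6]
4: miss, frames [6, 4]
6: hit
5: miss, frames [6, 4, 5]
6: hit
8: miss, frames [6, 4, 5, 8]
5: hit
6: hit
5: hit
7: miss, evict 6, frames [4, 5, 8, 7]

{4, 5, 7, 8}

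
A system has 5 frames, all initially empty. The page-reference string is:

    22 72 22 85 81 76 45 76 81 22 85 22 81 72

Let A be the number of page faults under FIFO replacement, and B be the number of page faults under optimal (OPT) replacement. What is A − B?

Under FIFO: F F . F F F F . . F . . . F → 8 faults.
Under OPT: F F . F F F F . . . . . . F → 7 faults.
A − B = 8 − 7 = 1.

1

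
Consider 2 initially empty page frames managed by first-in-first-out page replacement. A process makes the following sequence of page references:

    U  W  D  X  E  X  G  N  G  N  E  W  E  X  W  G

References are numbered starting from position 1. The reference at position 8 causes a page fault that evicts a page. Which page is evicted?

pos 1: U: fault, frames {U}
pos 2: W: fault, frames {U,W}
pos 3: D: fault, evict U, frames {W,D}
pos 4: X: fault, evict W, frames {D,X}
pos 5: E: fault, evict D, frames {X,E}
pos 6: X: hit
pos 7: G: fault, evict X, frames {E,G}
pos 8: N: fault, evict E, frames {G,N}
At position 8, page E is evicted.

E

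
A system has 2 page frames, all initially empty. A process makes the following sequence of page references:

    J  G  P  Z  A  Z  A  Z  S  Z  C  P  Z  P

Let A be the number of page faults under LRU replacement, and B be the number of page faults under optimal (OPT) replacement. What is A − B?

Under LRU: F F F F F . . . F . F F F . → 9 faults.
Under OPT: F F F F F . . . F . F F . . → 8 faults.
A − B = 9 − 8 = 1.

1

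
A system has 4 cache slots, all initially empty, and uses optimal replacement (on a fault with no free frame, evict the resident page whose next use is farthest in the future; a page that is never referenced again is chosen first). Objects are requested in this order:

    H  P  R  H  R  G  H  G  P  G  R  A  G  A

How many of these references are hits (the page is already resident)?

H -> fault, frames (H)
P -> fault, frames (H P)
R -> fault, frames (H P R)
H -> hit
R -> hit
G -> fault, frames (H P R G)
H -> hit
G -> hit
P -> hit
G -> hit
R -> hit
A -> fault, evict R, frames (H P G A)
G -> hit
A -> hit
Hits: 9.

9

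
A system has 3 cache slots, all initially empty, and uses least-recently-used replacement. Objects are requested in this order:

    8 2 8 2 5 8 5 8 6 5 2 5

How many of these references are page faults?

8 → miss, frames (8)
2 → miss, frames (8 2)
8 → hit
2 → hit
5 → miss, frames (8 2 5)
8 → hit
5 → hit
8 → hit
6 → miss, evict 2, frames (5 8 6)
5 → hit
2 → miss, evict 8, frames (6 5 2)
5 → hit
Page faults: 5.

5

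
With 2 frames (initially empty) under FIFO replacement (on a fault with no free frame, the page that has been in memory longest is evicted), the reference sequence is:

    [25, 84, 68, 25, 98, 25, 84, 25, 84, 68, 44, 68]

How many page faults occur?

9

25 → miss, frames [25]
84 → miss, frames [25, 84]
68 → miss, evict 25, frames [84, 68]
25 → miss, evict 84, frames [68, 25]
98 → miss, evict 68, frames [25, 98]
25 → hit
84 → miss, evict 25, frames [98, 84]
25 → miss, evict 98, frames [84, 25]
84 → hit
68 → miss, evict 84, frames [25, 68]
44 → miss, evict 25, frames [68, 44]
68 → hit
Page faults: 9.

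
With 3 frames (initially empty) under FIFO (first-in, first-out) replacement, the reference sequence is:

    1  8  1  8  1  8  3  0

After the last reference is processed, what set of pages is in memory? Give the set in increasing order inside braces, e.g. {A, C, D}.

{0, 3, 8}

1: fault, frames {1}
8: fault, frames {1,8}
1: hit
8: hit
1: hit
8: hit
3: fault, frames {1,8,3}
0: fault, evict 1, frames {8,3,0}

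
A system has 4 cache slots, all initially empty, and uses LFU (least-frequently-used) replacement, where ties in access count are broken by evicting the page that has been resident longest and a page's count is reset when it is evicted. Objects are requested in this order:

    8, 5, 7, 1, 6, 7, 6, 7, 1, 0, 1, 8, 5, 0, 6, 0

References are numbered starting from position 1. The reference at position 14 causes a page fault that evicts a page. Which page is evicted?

5

pos 1: 8 → miss, frames (8)
pos 2: 5 → miss, frames (8 5)
pos 3: 7 → miss, frames (8 5 7)
pos 4: 1 → miss, frames (8 5 7 1)
pos 5: 6 → miss, evict 8, frames (5 7 1 6)
pos 6: 7 → hit
pos 7: 6 → hit
pos 8: 7 → hit
pos 9: 1 → hit
pos 10: 0 → miss, evict 5, frames (7 1 6 0)
pos 11: 1 → hit
pos 12: 8 → miss, evict 0, frames (7 1 6 8)
pos 13: 5 → miss, evict 8, frames (7 1 6 5)
pos 14: 0 → miss, evict 5, frames (7 1 6 0)
At position 14, page 5 is evicted.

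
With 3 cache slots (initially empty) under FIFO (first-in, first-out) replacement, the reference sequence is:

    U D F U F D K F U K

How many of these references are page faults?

5

U -> fault, frames {U}
D -> fault, frames {U,D}
F -> fault, frames {U,D,F}
U -> hit
F -> hit
D -> hit
K -> fault, evict U, frames {D,F,K}
F -> hit
U -> fault, evict D, frames {F,K,U}
K -> hit
Page faults: 5.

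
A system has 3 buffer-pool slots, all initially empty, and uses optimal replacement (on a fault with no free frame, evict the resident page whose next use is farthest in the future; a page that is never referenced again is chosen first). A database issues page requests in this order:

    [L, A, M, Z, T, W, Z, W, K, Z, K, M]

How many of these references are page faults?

L -> fault, frames (L)
A -> fault, frames (L A)
M -> fault, frames (L A M)
Z -> fault, evict A, frames (L M Z)
T -> fault, evict L, frames (M Z T)
W -> fault, evict T, frames (M Z W)
Z -> hit
W -> hit
K -> fault, evict W, frames (M Z K)
Z -> hit
K -> hit
M -> hit
Page faults: 7.

7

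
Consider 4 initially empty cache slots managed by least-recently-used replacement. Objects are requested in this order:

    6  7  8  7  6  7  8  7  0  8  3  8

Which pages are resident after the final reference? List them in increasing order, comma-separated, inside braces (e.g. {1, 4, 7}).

6 -> miss, frames {6}
7 -> miss, frames {6,7}
8 -> miss, frames {6,7,8}
7 -> hit
6 -> hit
7 -> hit
8 -> hit
7 -> hit
0 -> miss, frames {6,8,7,0}
8 -> hit
3 -> miss, evict 6, frames {7,0,8,3}
8 -> hit

{0, 3, 7, 8}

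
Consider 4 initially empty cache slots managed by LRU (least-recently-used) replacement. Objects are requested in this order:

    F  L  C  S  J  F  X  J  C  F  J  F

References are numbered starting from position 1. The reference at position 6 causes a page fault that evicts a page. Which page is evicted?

pos 1: F → fault, frames {F}
pos 2: L → fault, frames {F,L}
pos 3: C → fault, frames {F,L,C}
pos 4: S → fault, frames {F,L,C,S}
pos 5: J → fault, evict F, frames {L,C,S,J}
pos 6: F → fault, evict L, frames {C,S,J,F}
At position 6, page L is evicted.

L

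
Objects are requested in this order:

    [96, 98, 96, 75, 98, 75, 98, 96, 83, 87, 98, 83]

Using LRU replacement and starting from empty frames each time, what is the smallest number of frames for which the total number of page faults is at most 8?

3

f=1: 12 faults
f=2: 9 faults
f=3: 6 faults
f=4: 5 faults
f=5: 5 faults
Smallest f with faults ≤ 8 is 3.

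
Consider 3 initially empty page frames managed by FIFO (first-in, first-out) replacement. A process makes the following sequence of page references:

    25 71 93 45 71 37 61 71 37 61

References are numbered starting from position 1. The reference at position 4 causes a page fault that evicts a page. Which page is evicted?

pos 1: 25 → fault, frames [25]
pos 2: 71 → fault, frames [25, 71]
pos 3: 93 → fault, frames [25, 71, 93]
pos 4: 45 → fault, evict 25, frames [71, 93, 45]
At position 4, page 25 is evicted.

25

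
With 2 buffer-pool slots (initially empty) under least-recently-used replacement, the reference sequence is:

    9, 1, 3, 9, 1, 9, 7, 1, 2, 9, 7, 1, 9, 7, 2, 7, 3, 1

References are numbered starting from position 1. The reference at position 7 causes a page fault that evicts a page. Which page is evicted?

1

pos 1: 9: fault, frames (9)
pos 2: 1: fault, frames (9 1)
pos 3: 3: fault, evict 9, frames (1 3)
pos 4: 9: fault, evict 1, frames (3 9)
pos 5: 1: fault, evict 3, frames (9 1)
pos 6: 9: hit
pos 7: 7: fault, evict 1, frames (9 7)
At position 7, page 1 is evicted.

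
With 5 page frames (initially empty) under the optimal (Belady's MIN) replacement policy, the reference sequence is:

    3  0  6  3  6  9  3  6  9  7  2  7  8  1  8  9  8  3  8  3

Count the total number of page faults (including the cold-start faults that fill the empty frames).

3 → fault, frames {3}
0 → fault, frames {3,0}
6 → fault, frames {3,0,6}
3 → hit
6 → hit
9 → fault, frames {3,0,6,9}
3 → hit
6 → hit
9 → hit
7 → fault, frames {3,0,6,9,7}
2 → fault, evict 6, frames {3,0,9,7,2}
7 → hit
8 → fault, evict 2, frames {3,0,9,7,8}
1 → fault, evict 7, frames {3,0,9,8,1}
8 → hit
9 → hit
8 → hit
3 → hit
8 → hit
3 → hit
Page faults: 8.

8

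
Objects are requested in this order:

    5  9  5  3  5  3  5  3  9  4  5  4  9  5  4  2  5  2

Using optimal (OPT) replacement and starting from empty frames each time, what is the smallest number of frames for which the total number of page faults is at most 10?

f=1: 18 faults
f=2: 8 faults
f=3: 5 faults
f=4: 5 faults
f=5: 5 faults
Smallest f with faults ≤ 10 is 2.

2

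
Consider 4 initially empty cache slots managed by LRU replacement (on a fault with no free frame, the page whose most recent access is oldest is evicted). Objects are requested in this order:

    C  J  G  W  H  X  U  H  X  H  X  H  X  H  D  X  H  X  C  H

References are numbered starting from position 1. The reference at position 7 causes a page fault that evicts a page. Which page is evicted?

G

pos 1: C -> fault, frames (C)
pos 2: J -> fault, frames (C J)
pos 3: G -> fault, frames (C J G)
pos 4: W -> fault, frames (C J G W)
pos 5: H -> fault, evict C, frames (J G W H)
pos 6: X -> fault, evict J, frames (G W H X)
pos 7: U -> fault, evict G, frames (W H X U)
At position 7, page G is evicted.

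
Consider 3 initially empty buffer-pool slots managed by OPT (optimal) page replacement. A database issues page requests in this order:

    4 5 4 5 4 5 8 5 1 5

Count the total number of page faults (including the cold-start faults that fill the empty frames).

4

4 -> miss, frames (4)
5 -> miss, frames (4 5)
4 -> hit
5 -> hit
4 -> hit
5 -> hit
8 -> miss, frames (4 5 8)
5 -> hit
1 -> miss, evict 8, frames (4 5 1)
5 -> hit
Page faults: 4.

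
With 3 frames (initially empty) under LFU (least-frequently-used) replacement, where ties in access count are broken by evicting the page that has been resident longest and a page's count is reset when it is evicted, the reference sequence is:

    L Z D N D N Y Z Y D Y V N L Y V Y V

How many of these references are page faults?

L -> miss, frames {L}
Z -> miss, frames {L,Z}
D -> miss, frames {L,Z,D}
N -> miss, evict L, frames {Z,D,N}
D -> hit
N -> hit
Y -> miss, evict Z, frames {D,N,Y}
Z -> miss, evict Y, frames {D,N,Z}
Y -> miss, evict Z, frames {D,N,Y}
D -> hit
Y -> hit
V -> miss, evict N, frames {D,Y,V}
N -> miss, evict V, frames {D,Y,N}
L -> miss, evict N, frames {D,Y,L}
Y -> hit
V -> miss, evict L, frames {D,Y,V}
Y -> hit
V -> hit
Page faults: 11.

11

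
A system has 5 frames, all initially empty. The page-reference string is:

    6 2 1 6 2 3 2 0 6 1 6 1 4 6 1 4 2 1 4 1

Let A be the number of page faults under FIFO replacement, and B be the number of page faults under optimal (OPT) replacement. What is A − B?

Under FIFO: F F F . . F . F . . . . F F . . F F . . → 9 faults.
Under OPT: F F F . . F . F . . . . F . . . . . . . → 6 faults.
A − B = 9 − 6 = 3.

3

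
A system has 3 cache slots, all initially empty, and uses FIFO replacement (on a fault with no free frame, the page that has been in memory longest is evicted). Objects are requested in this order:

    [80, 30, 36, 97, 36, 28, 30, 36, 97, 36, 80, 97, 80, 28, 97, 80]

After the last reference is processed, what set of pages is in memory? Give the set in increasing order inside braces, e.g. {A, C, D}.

80: miss, frames (80)
30: miss, frames (80 30)
36: miss, frames (80 30 36)
97: miss, evict 80, frames (30 36 97)
36: hit
28: miss, evict 30, frames (36 97 28)
30: miss, evict 36, frames (97 28 30)
36: miss, evict 97, frames (28 30 36)
97: miss, evict 28, frames (30 36 97)
36: hit
80: miss, evict 30, frames (36 97 80)
97: hit
80: hit
28: miss, evict 36, frames (97 80 28)
97: hit
80: hit

{28, 80, 97}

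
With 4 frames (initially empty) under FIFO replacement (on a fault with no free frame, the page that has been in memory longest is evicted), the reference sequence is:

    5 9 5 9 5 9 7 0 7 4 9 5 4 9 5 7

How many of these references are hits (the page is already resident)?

5: fault, frames (5)
9: fault, frames (5 9)
5: hit
9: hit
5: hit
9: hit
7: fault, frames (5 9 7)
0: fault, frames (5 9 7 0)
7: hit
4: fault, evict 5, frames (9 7 0 4)
9: hit
5: fault, evict 9, frames (7 0 4 5)
4: hit
9: fault, evict 7, frames (0 4 5 9)
5: hit
7: fault, evict 0, frames (4 5 9 7)
Hits: 8.

8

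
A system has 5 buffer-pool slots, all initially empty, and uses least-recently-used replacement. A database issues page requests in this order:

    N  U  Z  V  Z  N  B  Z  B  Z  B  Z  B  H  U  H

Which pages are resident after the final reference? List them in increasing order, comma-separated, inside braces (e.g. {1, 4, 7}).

{B, H, N, U, Z}

N → miss, frames [N]
U → miss, frames [N, U]
Z → miss, frames [N, U, Z]
V → miss, frames [N, U, Z, V]
Z → hit
N → hit
B → miss, frames [U, V, Z, N, B]
Z → hit
B → hit
Z → hit
B → hit
Z → hit
B → hit
H → miss, evict U, frames [V, N, Z, B, H]
U → miss, evict V, frames [N, Z, B, H, U]
H → hit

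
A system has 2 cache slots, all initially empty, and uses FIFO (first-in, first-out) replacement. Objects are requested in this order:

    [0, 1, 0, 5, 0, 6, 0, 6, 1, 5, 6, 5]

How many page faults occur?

0: fault, frames [0]
1: fault, frames [0, 1]
0: hit
5: fault, evict 0, frames [1, 5]
0: fault, evict 1, frames [5, 0]
6: fault, evict 5, frames [0, 6]
0: hit
6: hit
1: fault, evict 0, frames [6, 1]
5: fault, evict 6, frames [1, 5]
6: fault, evict 1, frames [5, 6]
5: hit
Page faults: 8.

8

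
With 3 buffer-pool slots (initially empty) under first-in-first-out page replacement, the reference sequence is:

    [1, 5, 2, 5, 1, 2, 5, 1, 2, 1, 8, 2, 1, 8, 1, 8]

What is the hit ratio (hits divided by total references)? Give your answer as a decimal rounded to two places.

1 -> fault, frames (1)
5 -> fault, frames (1 5)
2 -> fault, frames (1 5 2)
5 -> hit
1 -> hit
2 -> hit
5 -> hit
1 -> hit
2 -> hit
1 -> hit
8 -> fault, evict 1, frames (5 2 8)
2 -> hit
1 -> fault, evict 5, frames (2 8 1)
8 -> hit
1 -> hit
8 -> hit
Hits: 11 of 16 references → 11/16 = 0.6875.

0.69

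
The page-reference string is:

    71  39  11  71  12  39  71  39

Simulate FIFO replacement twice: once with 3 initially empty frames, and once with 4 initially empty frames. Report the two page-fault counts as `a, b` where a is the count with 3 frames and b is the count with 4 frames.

6, 4

3 frames: F F F . F . F F → 6 faults.
4 frames: F F F . F . . . → 4 faults.
4 < 6: adding a frame reduced faults, as is typical.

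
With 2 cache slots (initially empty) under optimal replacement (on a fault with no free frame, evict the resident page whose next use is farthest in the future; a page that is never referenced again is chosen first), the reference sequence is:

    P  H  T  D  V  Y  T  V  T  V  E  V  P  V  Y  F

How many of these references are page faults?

P → miss, frames [P]
H → miss, frames [P, H]
T → miss, evict H, frames [P, T]
D → miss, evict P, frames [T, D]
V → miss, evict D, frames [T, V]
Y → miss, evict V, frames [T, Y]
T → hit
V → miss, evict Y, frames [T, V]
T → hit
V → hit
E → miss, evict T, frames [V, E]
V → hit
P → miss, evict E, frames [V, P]
V → hit
Y → miss, evict P, frames [V, Y]
F → miss, evict Y, frames [V, F]
Page faults: 11.

11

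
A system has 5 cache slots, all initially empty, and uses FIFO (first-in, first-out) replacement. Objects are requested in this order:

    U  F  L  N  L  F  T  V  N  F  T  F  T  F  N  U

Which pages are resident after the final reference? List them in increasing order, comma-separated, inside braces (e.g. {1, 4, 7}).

U → miss, frames (U)
F → miss, frames (U F)
L → miss, frames (U F L)
N → miss, frames (U F L N)
L → hit
F → hit
T → miss, frames (U F L N T)
V → miss, evict U, frames (F L N T V)
N → hit
F → hit
T → hit
F → hit
T → hit
F → hit
N → hit
U → miss, evict F, frames (L N T V U)

{L, N, T, U, V}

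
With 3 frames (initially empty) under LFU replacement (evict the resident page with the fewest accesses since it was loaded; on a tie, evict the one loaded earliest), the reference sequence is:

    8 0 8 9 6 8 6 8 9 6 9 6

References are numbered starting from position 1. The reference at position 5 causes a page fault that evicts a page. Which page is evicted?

0

pos 1: 8 -> miss, frames [8]
pos 2: 0 -> miss, frames [8, 0]
pos 3: 8 -> hit
pos 4: 9 -> miss, frames [8, 0, 9]
pos 5: 6 -> miss, evict 0, frames [8, 9, 6]
At position 5, page 0 is evicted.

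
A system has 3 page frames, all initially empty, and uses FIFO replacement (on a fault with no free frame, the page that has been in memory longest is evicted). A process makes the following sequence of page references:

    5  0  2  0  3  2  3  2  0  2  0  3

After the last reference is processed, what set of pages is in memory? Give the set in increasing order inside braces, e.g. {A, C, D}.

5 → fault, frames (5)
0 → fault, frames (5 0)
2 → fault, frames (5 0 2)
0 → hit
3 → fault, evict 5, frames (0 2 3)
2 → hit
3 → hit
2 → hit
0 → hit
2 → hit
0 → hit
3 → hit

{0, 2, 3}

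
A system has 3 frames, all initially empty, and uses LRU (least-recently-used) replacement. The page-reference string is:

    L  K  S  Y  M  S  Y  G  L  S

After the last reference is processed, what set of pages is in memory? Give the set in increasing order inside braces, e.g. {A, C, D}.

L → miss, frames (L)
K → miss, frames (L K)
S → miss, frames (L K S)
Y → miss, evict L, frames (K S Y)
M → miss, evict K, frames (S Y M)
S → hit
Y → hit
G → miss, evict M, frames (S Y G)
L → miss, evict S, frames (Y G L)
S → miss, evict Y, frames (G L S)

{G, L, S}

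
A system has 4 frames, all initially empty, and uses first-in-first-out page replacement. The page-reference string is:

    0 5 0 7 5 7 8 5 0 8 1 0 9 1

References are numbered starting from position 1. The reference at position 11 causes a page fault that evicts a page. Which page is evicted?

0

pos 1: 0 -> miss, frames {0}
pos 2: 5 -> miss, frames {0,5}
pos 3: 0 -> hit
pos 4: 7 -> miss, frames {0,5,7}
pos 5: 5 -> hit
pos 6: 7 -> hit
pos 7: 8 -> miss, frames {0,5,7,8}
pos 8: 5 -> hit
pos 9: 0 -> hit
pos 10: 8 -> hit
pos 11: 1 -> miss, evict 0, frames {5,7,8,1}
At position 11, page 0 is evicted.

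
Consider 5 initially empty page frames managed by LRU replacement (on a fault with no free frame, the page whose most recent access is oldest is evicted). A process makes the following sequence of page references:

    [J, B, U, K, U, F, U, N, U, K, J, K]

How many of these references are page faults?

7

J -> miss, frames [J]
B -> miss, frames [J, B]
U -> miss, frames [J, B, U]
K -> miss, frames [J, B, U, K]
U -> hit
F -> miss, frames [J, B, K, U, F]
U -> hit
N -> miss, evict J, frames [B, K, F, U, N]
U -> hit
K -> hit
J -> miss, evict B, frames [F, N, U, K, J]
K -> hit
Page faults: 7.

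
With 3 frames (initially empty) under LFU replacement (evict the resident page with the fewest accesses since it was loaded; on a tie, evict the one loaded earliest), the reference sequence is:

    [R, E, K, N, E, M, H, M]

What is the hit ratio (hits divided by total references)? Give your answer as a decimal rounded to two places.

0.25

R -> miss, frames {R}
E -> miss, frames {R,E}
K -> miss, frames {R,E,K}
N -> miss, evict R, frames {E,K,N}
E -> hit
M -> miss, evict K, frames {E,N,M}
H -> miss, evict N, frames {E,M,H}
M -> hit
Hits: 2 of 8 references → 2/8 = 0.2500.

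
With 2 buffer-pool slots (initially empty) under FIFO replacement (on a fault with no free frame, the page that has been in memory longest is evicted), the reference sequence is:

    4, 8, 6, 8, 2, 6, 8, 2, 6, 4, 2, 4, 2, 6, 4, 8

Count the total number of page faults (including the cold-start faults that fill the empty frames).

4 -> fault, frames [4]
8 -> fault, frames [4, 8]
6 -> fault, evict 4, frames [8, 6]
8 -> hit
2 -> fault, evict 8, frames [6, 2]
6 -> hit
8 -> fault, evict 6, frames [2, 8]
2 -> hit
6 -> fault, evict 2, frames [8, 6]
4 -> fault, evict 8, frames [6, 4]
2 -> fault, evict 6, frames [4, 2]
4 -> hit
2 -> hit
6 -> fault, evict 4, frames [2, 6]
4 -> fault, evict 2, frames [6, 4]
8 -> fault, evict 6, frames [4, 8]
Page faults: 11.

11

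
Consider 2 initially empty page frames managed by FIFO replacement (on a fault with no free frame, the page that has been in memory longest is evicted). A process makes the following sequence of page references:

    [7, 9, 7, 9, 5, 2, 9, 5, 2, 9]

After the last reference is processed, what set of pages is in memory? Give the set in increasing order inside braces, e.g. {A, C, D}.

7: miss, frames (7)
9: miss, frames (7 9)
7: hit
9: hit
5: miss, evict 7, frames (9 5)
2: miss, evict 9, frames (5 2)
9: miss, evict 5, frames (2 9)
5: miss, evict 2, frames (9 5)
2: miss, evict 9, frames (5 2)
9: miss, evict 5, frames (2 9)

{2, 9}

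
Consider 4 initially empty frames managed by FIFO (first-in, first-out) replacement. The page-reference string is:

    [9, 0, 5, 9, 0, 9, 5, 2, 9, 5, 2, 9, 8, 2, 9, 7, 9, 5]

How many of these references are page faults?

8

9 → fault, frames {9}
0 → fault, frames {9,0}
5 → fault, frames {9,0,5}
9 → hit
0 → hit
9 → hit
5 → hit
2 → fault, frames {9,0,5,2}
9 → hit
5 → hit
2 → hit
9 → hit
8 → fault, evict 9, frames {0,5,2,8}
2 → hit
9 → fault, evict 0, frames {5,2,8,9}
7 → fault, evict 5, frames {2,8,9,7}
9 → hit
5 → fault, evict 2, frames {8,9,7,5}
Page faults: 8.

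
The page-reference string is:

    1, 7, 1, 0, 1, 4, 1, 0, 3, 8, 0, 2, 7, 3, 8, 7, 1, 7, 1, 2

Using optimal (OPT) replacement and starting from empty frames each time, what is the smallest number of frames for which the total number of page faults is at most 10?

3

f=1: 20 faults
f=2: 13 faults
f=3: 10 faults
f=4: 8 faults
f=5: 7 faults
f=6: 7 faults
f=7: 7 faults
Smallest f with faults ≤ 10 is 3.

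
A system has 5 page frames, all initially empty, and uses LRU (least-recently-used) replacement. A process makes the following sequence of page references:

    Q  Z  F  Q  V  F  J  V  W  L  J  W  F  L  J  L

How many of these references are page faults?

7

Q: miss, frames (Q)
Z: miss, frames (Q Z)
F: miss, frames (Q Z F)
Q: hit
V: miss, frames (Z F Q V)
F: hit
J: miss, frames (Z Q V F J)
V: hit
W: miss, evict Z, frames (Q F J V W)
L: miss, evict Q, frames (F J V W L)
J: hit
W: hit
F: hit
L: hit
J: hit
L: hit
Page faults: 7.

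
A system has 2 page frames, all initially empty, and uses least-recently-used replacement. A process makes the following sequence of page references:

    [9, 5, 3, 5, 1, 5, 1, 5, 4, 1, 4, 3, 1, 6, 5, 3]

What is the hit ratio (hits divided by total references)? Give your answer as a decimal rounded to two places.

0.31

9: fault, frames [9]
5: fault, frames [9, 5]
3: fault, evict 9, frames [5, 3]
5: hit
1: fault, evict 3, frames [5, 1]
5: hit
1: hit
5: hit
4: fault, evict 1, frames [5, 4]
1: fault, evict 5, frames [4, 1]
4: hit
3: fault, evict 1, frames [4, 3]
1: fault, evict 4, frames [3, 1]
6: fault, evict 3, frames [1, 6]
5: fault, evict 1, frames [6, 5]
3: fault, evict 6, frames [5, 3]
Hits: 5 of 16 references → 5/16 = 0.3125.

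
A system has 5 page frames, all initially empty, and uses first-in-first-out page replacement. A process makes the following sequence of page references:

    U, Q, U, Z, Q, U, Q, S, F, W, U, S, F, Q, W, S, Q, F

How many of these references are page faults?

U: miss, frames (U)
Q: miss, frames (U Q)
U: hit
Z: miss, frames (U Q Z)
Q: hit
U: hit
Q: hit
S: miss, frames (U Q Z S)
F: miss, frames (U Q Z S F)
W: miss, evict U, frames (Q Z S F W)
U: miss, evict Q, frames (Z S F W U)
S: hit
F: hit
Q: miss, evict Z, frames (S F W U Q)
W: hit
S: hit
Q: hit
F: hit
Page faults: 8.

8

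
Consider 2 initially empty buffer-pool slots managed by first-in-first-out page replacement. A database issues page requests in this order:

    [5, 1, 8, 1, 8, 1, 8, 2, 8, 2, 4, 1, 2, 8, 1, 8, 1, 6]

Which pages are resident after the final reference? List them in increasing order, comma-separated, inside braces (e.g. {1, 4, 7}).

5 -> miss, frames (5)
1 -> miss, frames (5 1)
8 -> miss, evict 5, frames (1 8)
1 -> hit
8 -> hit
1 -> hit
8 -> hit
2 -> miss, evict 1, frames (8 2)
8 -> hit
2 -> hit
4 -> miss, evict 8, frames (2 4)
1 -> miss, evict 2, frames (4 1)
2 -> miss, evict 4, frames (1 2)
8 -> miss, evict 1, frames (2 8)
1 -> miss, evict 2, frames (8 1)
8 -> hit
1 -> hit
6 -> miss, evict 8, frames (1 6)

{1, 6}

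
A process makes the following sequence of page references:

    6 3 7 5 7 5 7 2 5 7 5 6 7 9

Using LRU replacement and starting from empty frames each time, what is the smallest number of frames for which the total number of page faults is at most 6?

f=1: 14 faults
f=2: 10 faults
f=3: 7 faults
f=4: 7 faults
f=5: 6 faults
f=6: 6 faults
Smallest f with faults ≤ 6 is 5.

5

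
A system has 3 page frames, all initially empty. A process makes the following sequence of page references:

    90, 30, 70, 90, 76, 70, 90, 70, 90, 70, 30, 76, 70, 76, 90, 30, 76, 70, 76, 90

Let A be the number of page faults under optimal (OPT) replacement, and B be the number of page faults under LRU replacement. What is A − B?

Under OPT: F F F . F . . . . . F . . . F . . F . . → 7 faults.
Under LRU: F F F . F . . . . . F F . . F F . F . F → 10 faults.
A − B = 7 − 10 = -3.

-3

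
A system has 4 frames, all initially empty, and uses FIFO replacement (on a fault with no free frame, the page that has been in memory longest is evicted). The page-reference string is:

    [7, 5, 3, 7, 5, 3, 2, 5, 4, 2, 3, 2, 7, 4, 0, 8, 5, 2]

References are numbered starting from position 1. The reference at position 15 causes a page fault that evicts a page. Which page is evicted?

3

pos 1: 7: fault, frames [7]
pos 2: 5: fault, frames [7, 5]
pos 3: 3: fault, frames [7, 5, 3]
pos 4: 7: hit
pos 5: 5: hit
pos 6: 3: hit
pos 7: 2: fault, frames [7, 5, 3, 2]
pos 8: 5: hit
pos 9: 4: fault, evict 7, frames [5, 3, 2, 4]
pos 10: 2: hit
pos 11: 3: hit
pos 12: 2: hit
pos 13: 7: fault, evict 5, frames [3, 2, 4, 7]
pos 14: 4: hit
pos 15: 0: fault, evict 3, frames [2, 4, 7, 0]
At position 15, page 3 is evicted.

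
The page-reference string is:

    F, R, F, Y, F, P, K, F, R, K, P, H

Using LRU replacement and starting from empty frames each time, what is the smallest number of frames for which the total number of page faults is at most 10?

2

f=1: 12 faults
f=2: 10 faults
f=3: 8 faults
f=4: 7 faults
f=5: 6 faults
f=6: 6 faults
Smallest f with faults ≤ 10 is 2.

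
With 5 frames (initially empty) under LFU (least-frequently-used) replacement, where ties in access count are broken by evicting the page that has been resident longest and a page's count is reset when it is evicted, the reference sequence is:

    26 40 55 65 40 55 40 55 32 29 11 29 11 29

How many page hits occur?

7

26 -> miss, frames [26]
40 -> miss, frames [26, 40]
55 -> miss, frames [26, 40, 55]
65 -> miss, frames [26, 40, 55, 65]
40 -> hit
55 -> hit
40 -> hit
55 -> hit
32 -> miss, frames [26, 40, 55, 65, 32]
29 -> miss, evict 26, frames [40, 55, 65, 32, 29]
11 -> miss, evict 65, frames [40, 55, 32, 29, 11]
29 -> hit
11 -> hit
29 -> hit
Hits: 7.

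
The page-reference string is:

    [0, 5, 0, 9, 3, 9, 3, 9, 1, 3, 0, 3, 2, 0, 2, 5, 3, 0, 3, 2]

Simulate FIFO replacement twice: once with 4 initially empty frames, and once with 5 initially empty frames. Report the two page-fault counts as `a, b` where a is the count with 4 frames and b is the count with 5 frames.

4 frames: F F . F F . . . F . F . F . . F F . . . → 9 faults.
5 frames: F F . F F . . . F . . . F F . F . . . . → 8 faults.
8 < 9: adding a frame reduced faults, as is typical.

9, 8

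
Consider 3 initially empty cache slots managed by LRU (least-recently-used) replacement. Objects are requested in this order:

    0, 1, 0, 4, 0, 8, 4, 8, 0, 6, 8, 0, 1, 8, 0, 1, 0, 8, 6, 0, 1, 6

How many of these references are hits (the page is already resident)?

0: miss, frames [0]
1: miss, frames [0, 1]
0: hit
4: miss, frames [1, 0, 4]
0: hit
8: miss, evict 1, frames [4, 0, 8]
4: hit
8: hit
0: hit
6: miss, evict 4, frames [8, 0, 6]
8: hit
0: hit
1: miss, evict 6, frames [8, 0, 1]
8: hit
0: hit
1: hit
0: hit
8: hit
6: miss, evict 1, frames [0, 8, 6]
0: hit
1: miss, evict 8, frames [6, 0, 1]
6: hit
Hits: 14.

14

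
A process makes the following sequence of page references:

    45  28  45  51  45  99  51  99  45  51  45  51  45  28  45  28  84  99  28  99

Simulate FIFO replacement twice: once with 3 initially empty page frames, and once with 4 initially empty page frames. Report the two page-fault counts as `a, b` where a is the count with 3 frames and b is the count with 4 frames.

8, 5

3 frames: F F . F . F . . F . . . . F . . F F . . → 8 faults.
4 frames: F F . F . F . . . . . . . . . . F . . . → 5 faults.
5 < 8: adding a frame reduced faults, as is typical.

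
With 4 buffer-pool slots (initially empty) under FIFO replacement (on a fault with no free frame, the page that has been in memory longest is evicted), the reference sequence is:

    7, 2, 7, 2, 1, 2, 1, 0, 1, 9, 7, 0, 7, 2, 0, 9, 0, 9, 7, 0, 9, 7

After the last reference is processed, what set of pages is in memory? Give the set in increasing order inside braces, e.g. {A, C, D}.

{0, 2, 7, 9}

7 -> fault, frames (7)
2 -> fault, frames (7 2)
7 -> hit
2 -> hit
1 -> fault, frames (7 2 1)
2 -> hit
1 -> hit
0 -> fault, frames (7 2 1 0)
1 -> hit
9 -> fault, evict 7, frames (2 1 0 9)
7 -> fault, evict 2, frames (1 0 9 7)
0 -> hit
7 -> hit
2 -> fault, evict 1, frames (0 9 7 2)
0 -> hit
9 -> hit
0 -> hit
9 -> hit
7 -> hit
0 -> hit
9 -> hit
7 -> hit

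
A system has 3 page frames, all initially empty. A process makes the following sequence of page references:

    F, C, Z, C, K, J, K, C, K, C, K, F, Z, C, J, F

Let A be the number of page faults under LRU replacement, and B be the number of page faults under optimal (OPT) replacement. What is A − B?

Under LRU: F F F . F F . . . . . F F F F F → 10 faults.
Under OPT: F F F . F F . . . . . F F . . F → 8 faults.
A − B = 10 − 8 = 2.

2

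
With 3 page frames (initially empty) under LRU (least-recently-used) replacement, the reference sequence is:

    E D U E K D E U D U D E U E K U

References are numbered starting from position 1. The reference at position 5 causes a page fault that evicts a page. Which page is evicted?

pos 1: E → miss, frames {E}
pos 2: D → miss, frames {E,D}
pos 3: U → miss, frames {E,D,U}
pos 4: E → hit
pos 5: K → miss, evict D, frames {U,E,K}
At position 5, page D is evicted.

D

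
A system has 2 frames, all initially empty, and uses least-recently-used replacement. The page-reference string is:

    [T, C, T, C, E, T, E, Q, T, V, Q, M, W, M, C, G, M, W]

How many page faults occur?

14

T: miss, frames {T}
C: miss, frames {T,C}
T: hit
C: hit
E: miss, evict T, frames {C,E}
T: miss, evict C, frames {E,T}
E: hit
Q: miss, evict T, frames {E,Q}
T: miss, evict E, frames {Q,T}
V: miss, evict Q, frames {T,V}
Q: miss, evict T, frames {V,Q}
M: miss, evict V, frames {Q,M}
W: miss, evict Q, frames {M,W}
M: hit
C: miss, evict W, frames {M,C}
G: miss, evict M, frames {C,G}
M: miss, evict C, frames {G,M}
W: miss, evict G, frames {M,W}
Page faults: 14.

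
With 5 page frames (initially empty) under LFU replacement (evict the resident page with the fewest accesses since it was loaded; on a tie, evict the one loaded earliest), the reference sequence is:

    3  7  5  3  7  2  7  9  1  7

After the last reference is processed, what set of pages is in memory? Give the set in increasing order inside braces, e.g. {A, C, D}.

{1, 2, 3, 7, 9}

3: fault, frames (3)
7: fault, frames (3 7)
5: fault, frames (3 7 5)
3: hit
7: hit
2: fault, frames (3 7 5 2)
7: hit
9: fault, frames (3 7 5 2 9)
1: fault, evict 5, frames (3 7 2 9 1)
7: hit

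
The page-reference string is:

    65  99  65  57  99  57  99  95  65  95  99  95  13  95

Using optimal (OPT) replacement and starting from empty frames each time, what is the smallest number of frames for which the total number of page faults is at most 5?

f=1: 14 faults
f=2: 7 faults
f=3: 5 faults
f=4: 5 faults
f=5: 5 faults
Smallest f with faults ≤ 5 is 3.

3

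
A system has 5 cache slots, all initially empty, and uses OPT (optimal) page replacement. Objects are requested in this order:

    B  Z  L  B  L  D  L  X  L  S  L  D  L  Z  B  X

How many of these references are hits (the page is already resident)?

B → miss, frames {B}
Z → miss, frames {B,Z}
L → miss, frames {B,Z,L}
B → hit
L → hit
D → miss, frames {B,Z,L,D}
L → hit
X → miss, frames {B,Z,L,D,X}
L → hit
S → miss, evict X, frames {B,Z,L,D,S}
L → hit
D → hit
L → hit
Z → hit
B → hit
X → miss, evict S, frames {B,Z,L,D,X}
Hits: 9.

9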